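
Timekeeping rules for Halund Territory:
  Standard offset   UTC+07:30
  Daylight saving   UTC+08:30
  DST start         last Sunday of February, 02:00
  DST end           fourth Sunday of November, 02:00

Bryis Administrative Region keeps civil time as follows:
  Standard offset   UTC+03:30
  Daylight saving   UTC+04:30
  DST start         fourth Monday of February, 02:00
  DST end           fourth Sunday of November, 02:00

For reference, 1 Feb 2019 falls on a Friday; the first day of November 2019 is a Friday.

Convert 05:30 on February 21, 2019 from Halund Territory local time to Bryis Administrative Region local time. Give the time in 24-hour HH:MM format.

1 February 2019 is a Friday, so Sundays fall on 3, 10, 17, 24; the last is February 24.
1 November 2019 is a Friday, so the first Sunday is November 3 and the fourth is November 24.
Daylight saving runs 24 February – 24 November; February 21, 2019 is outside that window, so Halund Territory is on standard time at UTC+07:30.
05:30 Halund Territory − 7h30m = 22:00 UTC (rolling into the previous day, 20 February 2019).
1 February 2019 is a Friday, so the first Monday is February 4 and the fourth is February 25.
1 November 2019 is a Friday, so the first Sunday is November 3 and the fourth is November 24.
At the standard offset (UTC+03:30), 22:00 UTC + 3h30m = 01:30 Bryis Administrative Region standard time (rolling into the next day, 21 February 2019).
Daylight saving runs 25 February – 24 November; the standard-time date in Bryis Administrative Region, February 21, 2019, is outside that window, so Bryis Administrative Region is on standard time at UTC+03:30.
22:00 UTC + 3h30m = 01:30 Bryis Administrative Region (rolling into the next day, 21 February 2019).

01:30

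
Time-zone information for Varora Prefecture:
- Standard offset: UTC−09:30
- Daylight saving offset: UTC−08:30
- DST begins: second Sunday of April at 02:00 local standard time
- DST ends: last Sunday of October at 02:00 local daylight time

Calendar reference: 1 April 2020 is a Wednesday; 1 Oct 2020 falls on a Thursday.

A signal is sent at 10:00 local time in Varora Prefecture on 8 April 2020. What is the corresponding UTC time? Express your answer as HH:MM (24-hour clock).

1 April 2020 is a Wednesday, so the first Sunday is April 5 and the second is April 12.
1 October 2020 is a Thursday, so Sundays fall on 4, 11, 18, 25; the last is October 25.
Daylight saving runs 12 April – 25 October; 8 April 2020 is outside that window, so Varora Prefecture is on standard time at UTC−09:30.
10:00 local + 9h30m = 19:30 UTC.

19:30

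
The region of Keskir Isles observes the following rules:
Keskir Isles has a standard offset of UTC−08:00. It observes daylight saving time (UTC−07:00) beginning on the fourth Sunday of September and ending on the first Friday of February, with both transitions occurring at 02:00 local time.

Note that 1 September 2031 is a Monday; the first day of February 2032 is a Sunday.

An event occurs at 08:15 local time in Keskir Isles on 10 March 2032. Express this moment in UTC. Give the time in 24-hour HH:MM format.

16:15

1 September 2031 is a Monday, so the first Sunday is September 7 and the fourth is September 28.
1 February 2032 is a Sunday, so the first Friday is February 6.
10 March 2032 does not fall between 28 September 2031 and 6 February 2032, so daylight saving is not in effect and Keskir Isles is at UTC−08:00.
08:15 local + 8h = 16:15 UTC.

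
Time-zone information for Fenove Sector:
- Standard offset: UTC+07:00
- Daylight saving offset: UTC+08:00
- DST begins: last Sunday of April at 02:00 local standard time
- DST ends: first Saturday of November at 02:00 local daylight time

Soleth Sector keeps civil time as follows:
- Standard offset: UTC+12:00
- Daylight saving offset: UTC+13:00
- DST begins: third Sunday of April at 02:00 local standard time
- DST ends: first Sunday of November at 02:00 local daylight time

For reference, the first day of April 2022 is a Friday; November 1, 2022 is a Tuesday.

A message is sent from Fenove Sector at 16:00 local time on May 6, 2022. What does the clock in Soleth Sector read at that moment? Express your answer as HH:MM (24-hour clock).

21:00

1 April 2022 is a Friday, so Sundays fall on 3, 10, 17, 24; the last is April 24.
1 November 2022 is a Tuesday, so the first Saturday is November 5.
May 6, 2022 falls between 24 April and 5 November, so daylight saving is in effect and Fenove Sector is at UTC+08:00.
16:00 Fenove Sector − 8h = 08:00 UTC.
1 April 2022 is a Friday, so the first Sunday is April 3 and the third is April 17.
1 November 2022 is a Tuesday, so the first Sunday is November 6.
At the standard offset (UTC+12:00), 08:00 UTC + 12h = 20:00 Soleth Sector standard time.
The standard-time date in Soleth Sector, May 6, 2022, falls between 17 April and 6 November, so daylight saving is in effect and Soleth Sector is at UTC+13:00.
08:00 UTC + 13h = 21:00 Soleth Sector.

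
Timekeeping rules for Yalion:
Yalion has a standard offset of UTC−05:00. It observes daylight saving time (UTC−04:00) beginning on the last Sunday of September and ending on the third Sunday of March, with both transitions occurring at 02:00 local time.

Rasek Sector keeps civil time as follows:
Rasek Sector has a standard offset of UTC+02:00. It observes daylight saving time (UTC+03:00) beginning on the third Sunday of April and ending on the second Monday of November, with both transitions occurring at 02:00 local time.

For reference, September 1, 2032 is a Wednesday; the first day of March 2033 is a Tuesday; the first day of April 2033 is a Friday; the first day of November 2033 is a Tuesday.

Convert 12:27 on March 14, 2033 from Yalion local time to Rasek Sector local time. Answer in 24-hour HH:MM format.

1 September 2032 is a Wednesday, so Sundays fall on 5, 12, 19, 26; the last is September 26.
1 March 2033 is a Tuesday, so the first Sunday is March 6 and the third is March 20.
Daylight saving runs 26 September 2032 – 20 March 2033; March 14, 2033 is inside that window, so Yalion is at UTC−04:00.
12:27 Yalion + 4h = 16:27 UTC.
1 April 2033 is a Friday, so the first Sunday is April 3 and the third is April 17.
1 November 2033 is a Tuesday, so the first Monday is November 7 and the second is November 14.
At the standard offset (UTC+02:00), 16:27 UTC + 2h = 18:27 Rasek Sector standard time.
The standard-time date in Rasek Sector, March 14, 2033, is outside the daylight-saving period (17 April – 14 November), so Rasek Sector is on standard time, UTC+02:00.
16:27 UTC + 2h = 18:27 Rasek Sector.

18:27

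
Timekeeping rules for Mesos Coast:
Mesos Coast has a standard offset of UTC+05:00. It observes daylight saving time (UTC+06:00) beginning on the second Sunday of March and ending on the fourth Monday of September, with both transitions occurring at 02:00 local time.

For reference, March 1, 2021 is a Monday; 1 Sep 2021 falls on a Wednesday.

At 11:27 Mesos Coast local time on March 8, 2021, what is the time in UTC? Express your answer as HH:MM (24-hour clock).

1 March 2021 is a Monday, so the first Sunday is March 7 and the second is March 14.
1 September 2021 is a Wednesday, so the first Monday is September 6 and the fourth is September 27.
Daylight saving runs 14 March – 27 September; March 8, 2021 is outside that window, so Mesos Coast is on standard time at UTC+05:00.
11:27 local − 5h = 06:27 UTC.

06:27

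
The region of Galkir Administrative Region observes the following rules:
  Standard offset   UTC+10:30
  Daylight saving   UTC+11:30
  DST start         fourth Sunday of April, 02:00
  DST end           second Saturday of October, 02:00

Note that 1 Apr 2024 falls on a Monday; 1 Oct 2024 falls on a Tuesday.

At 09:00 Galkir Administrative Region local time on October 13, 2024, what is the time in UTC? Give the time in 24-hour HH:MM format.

22:30

1 April 2024 is a Monday, so the first Sunday is April 7 and the fourth is April 28.
1 October 2024 is a Tuesday, so the first Saturday is October 5 and the second is October 12.
October 13, 2024 is outside the daylight-saving period (28 April – 12 October), so Galkir Administrative Region is on standard time, UTC+10:30.
09:00 local − 10h30m = 22:30 UTC (rolling into the previous day, 12 October 2024).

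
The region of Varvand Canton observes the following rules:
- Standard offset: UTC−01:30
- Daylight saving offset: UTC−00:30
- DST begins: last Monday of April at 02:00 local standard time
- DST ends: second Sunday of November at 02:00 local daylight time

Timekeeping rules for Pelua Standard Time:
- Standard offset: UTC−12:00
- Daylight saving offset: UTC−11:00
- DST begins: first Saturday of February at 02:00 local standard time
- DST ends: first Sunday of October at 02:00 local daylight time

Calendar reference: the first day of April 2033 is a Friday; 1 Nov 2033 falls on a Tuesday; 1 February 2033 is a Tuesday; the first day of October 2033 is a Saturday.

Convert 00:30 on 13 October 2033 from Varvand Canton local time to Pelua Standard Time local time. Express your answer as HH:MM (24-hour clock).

1 April 2033 is a Friday, so Mondays fall on 4, 11, 18, 25; the last is April 25.
1 November 2033 is a Tuesday, so the first Sunday is November 6 and the second is November 13.
13 October 2033 lies within the daylight-saving period (25 April – 13 November), so Varvand Canton is on daylight time, UTC−00:30.
00:30 Varvand Canton + 0h30m = 01:00 UTC.
1 February 2033 is a Tuesday, so the first Saturday is February 5.
1 October 2033 is a Saturday, so the first Sunday is October 2.
At the standard offset (UTC−12:00), 01:00 UTC − 12h = 13:00 Pelua Standard Time standard time (rolling into the previous day, 12 October 2033).
The standard-time date in Pelua Standard Time, 12 October 2033, does not fall between 5 February and 2 October, so daylight saving is not in effect and Pelua Standard Time is at UTC−12:00.
01:00 UTC − 12h = 13:00 Pelua Standard Time (rolling into the previous day, 12 October 2033).

13:00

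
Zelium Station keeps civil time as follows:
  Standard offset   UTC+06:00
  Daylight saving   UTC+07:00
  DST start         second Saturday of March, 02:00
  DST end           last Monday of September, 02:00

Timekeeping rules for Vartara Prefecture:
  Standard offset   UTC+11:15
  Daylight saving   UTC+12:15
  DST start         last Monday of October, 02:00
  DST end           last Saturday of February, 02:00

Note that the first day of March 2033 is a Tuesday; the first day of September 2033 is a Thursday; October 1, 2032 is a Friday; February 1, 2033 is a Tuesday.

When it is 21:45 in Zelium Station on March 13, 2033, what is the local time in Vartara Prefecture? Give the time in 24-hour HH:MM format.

1 March 2033 is a Tuesday, so the first Saturday is March 5 and the second is March 12.
1 September 2033 is a Thursday, so Mondays fall on 5, 12, 19, 26; the last is September 26.
March 13, 2033 lies within the daylight-saving period (12 March – 26 September), so Zelium Station is on daylight time, UTC+07:00.
21:45 Zelium Station − 7h = 14:45 UTC.
1 October 2032 is a Friday, so Mondays fall on 4, 11, 18, 25; the last is October 25.
1 February 2033 is a Tuesday, so Saturdays fall on 5, 12, 19, 26; the last is February 26.
At the standard offset (UTC+11:15), 14:45 UTC + 11h15m = 02:00 Vartara Prefecture standard time (rolling into the next day, 14 March 2033).
The standard-time date in Vartara Prefecture, March 14, 2033, is outside the daylight-saving period (25 October 2032 – 26 February 2033), so Vartara Prefecture is on standard time, UTC+11:15.
14:45 UTC + 11h15m = 02:00 Vartara Prefecture (rolling into the next day, 14 March 2033).

02:00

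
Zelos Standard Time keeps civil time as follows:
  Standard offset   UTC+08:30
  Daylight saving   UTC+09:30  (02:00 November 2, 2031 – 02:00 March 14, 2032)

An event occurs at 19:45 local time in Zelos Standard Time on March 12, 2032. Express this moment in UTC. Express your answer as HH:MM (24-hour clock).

10:15

March 12, 2032 falls between 2 November 2031 and 14 March 2032, so daylight saving is in effect and Zelos Standard Time is at UTC+09:30.
19:45 local − 9h30m = 10:15 UTC.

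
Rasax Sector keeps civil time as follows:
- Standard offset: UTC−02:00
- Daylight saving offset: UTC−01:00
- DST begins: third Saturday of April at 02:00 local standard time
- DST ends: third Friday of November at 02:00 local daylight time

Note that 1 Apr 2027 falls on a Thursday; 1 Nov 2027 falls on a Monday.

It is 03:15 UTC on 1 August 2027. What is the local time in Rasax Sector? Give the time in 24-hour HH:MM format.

02:15

1 April 2027 is a Thursday, so the first Saturday is April 3 and the third is April 17.
1 November 2027 is a Monday, so the first Friday is November 5 and the third is November 19.
At the standard offset (UTC−02:00), 03:15 UTC − 2h = 01:15 Rasax Sector standard time.
The standard-time date in Rasax Sector, 1 August 2027, falls between 17 April and 19 November, so daylight saving is in effect and Rasax Sector is at UTC−01:00.
03:15 UTC − 1h = 02:15 local.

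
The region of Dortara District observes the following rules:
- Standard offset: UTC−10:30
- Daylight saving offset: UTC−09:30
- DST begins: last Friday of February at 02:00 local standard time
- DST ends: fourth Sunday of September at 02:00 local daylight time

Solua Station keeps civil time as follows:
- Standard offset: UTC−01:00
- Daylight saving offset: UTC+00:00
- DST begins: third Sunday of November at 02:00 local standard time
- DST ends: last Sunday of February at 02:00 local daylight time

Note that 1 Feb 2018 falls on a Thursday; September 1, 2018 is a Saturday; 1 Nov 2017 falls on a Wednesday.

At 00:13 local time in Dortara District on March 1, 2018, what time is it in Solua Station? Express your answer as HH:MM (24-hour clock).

08:43

1 February 2018 is a Thursday, so Fridays fall on 2, 9, 16, 23; the last is February 23.
1 September 2018 is a Saturday, so the first Sunday is September 2 and the fourth is September 23.
Daylight saving runs 23 February – 23 September; March 1, 2018 is inside that window, so Dortara District is at UTC−09:30.
00:13 Dortara District + 9h30m = 09:43 UTC.
1 November 2017 is a Wednesday, so the first Sunday is November 5 and the third is November 19.
1 February 2018 is a Thursday, so Sundays fall on 4, 11, 18, 25; the last is February 25.
At the standard offset (UTC−01:00), 09:43 UTC − 1h = 08:43 Solua Station standard time.
Daylight saving runs 19 November 2017 – 25 February 2018; the standard-time date in Solua Station, March 1, 2018, is outside that window, so Solua Station is on standard time at UTC−01:00.
09:43 UTC − 1h = 08:43 Solua Station.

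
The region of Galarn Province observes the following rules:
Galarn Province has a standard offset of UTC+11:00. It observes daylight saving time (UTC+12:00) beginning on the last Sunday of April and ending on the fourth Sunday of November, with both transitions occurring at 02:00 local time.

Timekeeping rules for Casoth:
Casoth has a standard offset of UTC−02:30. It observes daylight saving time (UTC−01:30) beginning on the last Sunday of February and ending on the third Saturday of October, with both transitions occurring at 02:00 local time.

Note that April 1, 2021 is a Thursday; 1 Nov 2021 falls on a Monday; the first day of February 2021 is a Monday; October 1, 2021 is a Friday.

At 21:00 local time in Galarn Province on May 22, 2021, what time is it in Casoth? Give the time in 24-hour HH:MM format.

07:30

1 April 2021 is a Thursday, so Sundays fall on 4, 11, 18, 25; the last is April 25.
1 November 2021 is a Monday, so the first Sunday is November 7 and the fourth is November 28.
May 22, 2021 lies within the daylight-saving period (25 April – 28 November), so Galarn Province is on daylight time, UTC+12:00.
21:00 Galarn Province − 12h = 09:00 UTC.
1 February 2021 is a Monday, so Sundays fall on 7, 14, 21, 28; the last is February 28.
1 October 2021 is a Friday, so the first Saturday is October 2 and the third is October 16.
At the standard offset (UTC−02:30), 09:00 UTC − 2h30m = 06:30 Casoth standard time.
The standard-time date in Casoth, May 22, 2021, falls between 28 February and 16 October, so daylight saving is in effect and Casoth is at UTC−01:30.
09:00 UTC − 1h30m = 07:30 Casoth.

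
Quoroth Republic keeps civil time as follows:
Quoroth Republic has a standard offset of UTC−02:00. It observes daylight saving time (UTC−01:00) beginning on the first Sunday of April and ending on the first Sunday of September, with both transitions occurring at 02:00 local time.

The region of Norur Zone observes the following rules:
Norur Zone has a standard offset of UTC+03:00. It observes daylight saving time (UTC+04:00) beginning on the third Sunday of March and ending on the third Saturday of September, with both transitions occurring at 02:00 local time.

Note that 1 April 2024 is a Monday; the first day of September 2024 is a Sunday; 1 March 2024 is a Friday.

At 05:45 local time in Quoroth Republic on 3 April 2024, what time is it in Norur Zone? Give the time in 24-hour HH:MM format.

1 April 2024 is a Monday, so the first Sunday is April 7.
1 September 2024 is a Sunday, so the first Sunday is September 1.
3 April 2024 is outside the daylight-saving period (7 April – 1 September), so Quoroth Republic is on standard time, UTC−02:00.
05:45 Quoroth Republic + 2h = 07:45 UTC.
1 March 2024 is a Friday, so the first Sunday is March 3 and the third is March 17.
1 September 2024 is a Sunday, so the first Saturday is September 7 and the third is September 21.
At the standard offset (UTC+03:00), 07:45 UTC + 3h = 10:45 Norur Zone standard time.
Daylight saving runs 17 March – 21 September; the standard-time date in Norur Zone, 3 April 2024, is inside that window, so Norur Zone is at UTC+04:00.
07:45 UTC + 4h = 11:45 Norur Zone.

11:45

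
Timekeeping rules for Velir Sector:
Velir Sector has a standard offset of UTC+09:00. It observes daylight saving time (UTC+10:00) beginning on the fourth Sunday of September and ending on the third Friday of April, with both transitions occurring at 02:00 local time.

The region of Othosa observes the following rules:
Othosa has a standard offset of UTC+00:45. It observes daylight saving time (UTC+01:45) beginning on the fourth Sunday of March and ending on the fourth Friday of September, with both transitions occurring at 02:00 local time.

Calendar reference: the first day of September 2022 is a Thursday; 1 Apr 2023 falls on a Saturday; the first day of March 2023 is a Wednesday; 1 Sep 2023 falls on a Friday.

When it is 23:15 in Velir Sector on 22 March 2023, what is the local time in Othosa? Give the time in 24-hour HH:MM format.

14:00

1 September 2022 is a Thursday, so the first Sunday is September 4 and the fourth is September 25.
1 April 2023 is a Saturday, so the first Friday is April 7 and the third is April 21.
22 March 2023 lies within the daylight-saving period (25 September 2022 – 21 April 2023), so Velir Sector is on daylight time, UTC+10:00.
23:15 Velir Sector − 10h = 13:15 UTC.
1 March 2023 is a Wednesday, so the first Sunday is March 5 and the fourth is March 26.
1 September 2023 is a Friday, so the first Friday is September 1 and the fourth is September 22.
At the standard offset (UTC+00:45), 13:15 UTC + 0h45m = 14:00 Othosa standard time.
Daylight saving runs 26 March – 22 September; the standard-time date in Othosa, 22 March 2023, is outside that window, so Othosa is on standard time at UTC+00:45.
13:15 UTC + 0h45m = 14:00 Othosa.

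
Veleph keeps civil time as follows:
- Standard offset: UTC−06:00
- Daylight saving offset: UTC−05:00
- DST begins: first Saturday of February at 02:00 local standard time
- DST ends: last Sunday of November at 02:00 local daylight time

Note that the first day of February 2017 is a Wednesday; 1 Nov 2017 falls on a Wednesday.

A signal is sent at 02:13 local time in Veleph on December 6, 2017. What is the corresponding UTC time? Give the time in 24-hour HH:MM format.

08:13

1 February 2017 is a Wednesday, so the first Saturday is February 4.
1 November 2017 is a Wednesday, so Sundays fall on 5, 12, 19, 26; the last is November 26.
Daylight saving runs 4 February – 26 November; December 6, 2017 is outside that window, so Veleph is on standard time at UTC−06:00.
02:13 local + 6h = 08:13 UTC.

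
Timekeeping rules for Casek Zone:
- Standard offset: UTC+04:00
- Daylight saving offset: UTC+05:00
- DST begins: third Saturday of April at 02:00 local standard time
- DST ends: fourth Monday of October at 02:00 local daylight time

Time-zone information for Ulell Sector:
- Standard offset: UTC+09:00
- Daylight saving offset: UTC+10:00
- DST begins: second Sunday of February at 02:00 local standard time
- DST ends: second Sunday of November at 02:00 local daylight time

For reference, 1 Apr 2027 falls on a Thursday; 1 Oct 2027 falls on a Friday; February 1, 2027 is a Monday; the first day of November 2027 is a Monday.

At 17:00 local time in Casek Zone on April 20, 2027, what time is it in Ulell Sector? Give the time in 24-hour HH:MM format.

22:00

1 April 2027 is a Thursday, so the first Saturday is April 3 and the third is April 17.
1 October 2027 is a Friday, so the first Monday is October 4 and the fourth is October 25.
April 20, 2027 lies within the daylight-saving period (17 April – 25 October), so Casek Zone is on daylight time, UTC+05:00.
17:00 Casek Zone − 5h = 12:00 UTC.
1 February 2027 is a Monday, so the first Sunday is February 7 and the second is February 14.
1 November 2027 is a Monday, so the first Sunday is November 7 and the second is November 14.
At the standard offset (UTC+09:00), 12:00 UTC + 9h = 21:00 Ulell Sector standard time.
The standard-time date in Ulell Sector, April 20, 2027, lies within the daylight-saving period (14 February – 14 November), so Ulell Sector is on daylight time, UTC+10:00.
12:00 UTC + 10h = 22:00 Ulell Sector.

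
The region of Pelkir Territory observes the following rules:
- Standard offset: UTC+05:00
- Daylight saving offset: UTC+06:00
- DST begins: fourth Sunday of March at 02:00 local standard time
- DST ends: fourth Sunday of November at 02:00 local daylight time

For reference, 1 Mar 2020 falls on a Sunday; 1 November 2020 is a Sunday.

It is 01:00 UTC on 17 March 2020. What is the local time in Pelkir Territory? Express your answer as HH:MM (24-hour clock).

1 March 2020 is a Sunday, so the first Sunday is March 1 and the fourth is March 22.
1 November 2020 is a Sunday, so the first Sunday is November 1 and the fourth is November 22.
At the standard offset (UTC+05:00), 01:00 UTC + 5h = 06:00 Pelkir Territory standard time.
The standard-time date in Pelkir Territory, 17 March 2020, is outside the daylight-saving period (22 March – 22 November), so Pelkir Territory is on standard time, UTC+05:00.
01:00 UTC + 5h = 06:00 local.

06:00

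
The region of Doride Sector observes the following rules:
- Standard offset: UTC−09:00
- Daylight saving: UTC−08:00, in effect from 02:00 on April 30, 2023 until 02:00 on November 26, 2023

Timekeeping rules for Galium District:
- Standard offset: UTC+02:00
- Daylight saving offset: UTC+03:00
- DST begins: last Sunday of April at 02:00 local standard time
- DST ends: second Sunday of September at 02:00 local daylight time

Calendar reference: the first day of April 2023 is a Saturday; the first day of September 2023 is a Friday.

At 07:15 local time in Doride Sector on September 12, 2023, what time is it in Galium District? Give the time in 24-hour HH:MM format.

Daylight saving runs 30 April – 26 November; September 12, 2023 is inside that window, so Doride Sector is at UTC−08:00.
07:15 Doride Sector + 8h = 15:15 UTC.
1 April 2023 is a Saturday, so Sundays fall on 2, 9, 16, 23, 30; the last is April 30.
1 September 2023 is a Friday, so the first Sunday is September 3 and the second is September 10.
At the standard offset (UTC+02:00), 15:15 UTC + 2h = 17:15 Galium District standard time.
The standard-time date in Galium District, September 12, 2023, does not fall between 30 April and 10 September, so daylight saving is not in effect and Galium District is at UTC+02:00.
15:15 UTC + 2h = 17:15 Galium District.

17:15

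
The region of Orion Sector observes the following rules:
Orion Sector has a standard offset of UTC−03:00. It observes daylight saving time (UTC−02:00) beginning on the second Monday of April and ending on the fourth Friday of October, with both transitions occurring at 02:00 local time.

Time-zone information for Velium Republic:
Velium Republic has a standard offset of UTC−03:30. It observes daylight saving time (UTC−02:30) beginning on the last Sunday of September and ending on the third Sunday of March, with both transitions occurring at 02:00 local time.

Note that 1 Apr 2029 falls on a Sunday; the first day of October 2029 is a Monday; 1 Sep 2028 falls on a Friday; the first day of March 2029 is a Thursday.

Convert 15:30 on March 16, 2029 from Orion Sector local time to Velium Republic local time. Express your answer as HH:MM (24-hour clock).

1 April 2029 is a Sunday, so the first Monday is April 2 and the second is April 9.
1 October 2029 is a Monday, so the first Friday is October 5 and the fourth is October 26.
March 16, 2029 is outside the daylight-saving period (9 April – 26 October), so Orion Sector is on standard time, UTC−03:00.
15:30 Orion Sector + 3h = 18:30 UTC.
1 September 2028 is a Friday, so Sundays fall on 3, 10, 17, 24; the last is September 24.
1 March 2029 is a Thursday, so the first Sunday is March 4 and the third is March 18.
At the standard offset (UTC−03:30), 18:30 UTC − 3h30m = 15:00 Velium Republic standard time.
Daylight saving runs 24 September 2028 – 18 March 2029; the standard-time date in Velium Republic, March 16, 2029, is inside that window, so Velium Republic is at UTC−02:30.
18:30 UTC − 2h30m = 16:00 Velium Republic.

16:00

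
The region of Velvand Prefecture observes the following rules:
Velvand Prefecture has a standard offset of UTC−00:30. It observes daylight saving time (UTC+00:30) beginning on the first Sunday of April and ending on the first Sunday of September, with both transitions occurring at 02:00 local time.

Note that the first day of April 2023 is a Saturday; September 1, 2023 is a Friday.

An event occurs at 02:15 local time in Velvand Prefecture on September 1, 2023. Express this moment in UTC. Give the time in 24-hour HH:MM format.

1 April 2023 is a Saturday, so the first Sunday is April 2.
1 September 2023 is a Friday, so the first Sunday is September 3.
September 1, 2023 falls between 2 April and 3 September, so daylight saving is in effect and Velvand Prefecture is at UTC+00:30.
02:15 local − 0h30m = 01:45 UTC.

01:45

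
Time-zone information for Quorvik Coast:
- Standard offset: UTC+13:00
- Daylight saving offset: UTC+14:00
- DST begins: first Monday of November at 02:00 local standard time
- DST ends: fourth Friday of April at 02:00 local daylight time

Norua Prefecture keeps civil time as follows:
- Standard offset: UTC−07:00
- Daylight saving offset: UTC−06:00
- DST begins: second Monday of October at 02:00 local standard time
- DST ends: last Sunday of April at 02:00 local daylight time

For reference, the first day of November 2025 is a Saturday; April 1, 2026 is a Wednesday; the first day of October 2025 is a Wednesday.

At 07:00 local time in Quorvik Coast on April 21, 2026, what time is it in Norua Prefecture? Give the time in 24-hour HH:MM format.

11:00

1 November 2025 is a Saturday, so the first Monday is November 3.
1 April 2026 is a Wednesday, so the first Friday is April 3 and the fourth is April 24.
April 21, 2026 falls between 3 November 2025 and 24 April 2026, so daylight saving is in effect and Quorvik Coast is at UTC+14:00.
07:00 Quorvik Coast − 14h = 17:00 UTC (rolling into the previous day, 20 April 2026).
1 October 2025 is a Wednesday, so the first Monday is October 6 and the second is October 13.
1 April 2026 is a Wednesday, so Sundays fall on 5, 12, 19, 26; the last is April 26.
At the standard offset (UTC−07:00), 17:00 UTC − 7h = 10:00 Norua Prefecture standard time.
The standard-time date in Norua Prefecture, April 20, 2026, lies within the daylight-saving period (13 October 2025 – 26 April 2026), so Norua Prefecture is on daylight time, UTC−06:00.
17:00 UTC − 6h = 11:00 Norua Prefecture.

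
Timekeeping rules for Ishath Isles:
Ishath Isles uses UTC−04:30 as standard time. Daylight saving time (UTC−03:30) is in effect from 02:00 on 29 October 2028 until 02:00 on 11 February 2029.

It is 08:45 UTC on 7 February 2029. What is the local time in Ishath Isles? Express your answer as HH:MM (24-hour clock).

At the standard offset (UTC−04:30), 08:45 UTC − 4h30m = 04:15 Ishath Isles standard time.
Daylight saving runs 29 October 2028 – 11 February 2029; the standard-time date in Ishath Isles, 7 February 2029, is inside that window, so Ishath Isles is at UTC−03:30.
08:45 UTC − 3h30m = 05:15 local.

05:15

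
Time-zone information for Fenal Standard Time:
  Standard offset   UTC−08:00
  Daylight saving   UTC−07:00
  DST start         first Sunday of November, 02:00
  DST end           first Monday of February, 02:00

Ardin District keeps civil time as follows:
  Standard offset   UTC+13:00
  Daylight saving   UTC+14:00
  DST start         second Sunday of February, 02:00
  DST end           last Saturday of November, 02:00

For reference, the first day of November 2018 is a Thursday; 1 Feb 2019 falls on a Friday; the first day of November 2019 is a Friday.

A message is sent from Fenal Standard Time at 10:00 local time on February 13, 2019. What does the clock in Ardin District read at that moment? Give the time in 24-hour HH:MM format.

08:00

1 November 2018 is a Thursday, so the first Sunday is November 4.
1 February 2019 is a Friday, so the first Monday is February 4.
February 13, 2019 is outside the daylight-saving period (4 November 2018 – 4 February 2019), so Fenal Standard Time is on standard time, UTC−08:00.
10:00 Fenal Standard Time + 8h = 18:00 UTC.
1 February 2019 is a Friday, so the first Sunday is February 3 and the second is February 10.
1 November 2019 is a Friday, so Saturdays fall on 2, 9, 16, 23, 30; the last is November 30.
At the standard offset (UTC+13:00), 18:00 UTC + 13h = 07:00 Ardin District standard time (rolling into the next day, 14 February 2019).
The standard-time date in Ardin District, February 14, 2019, falls between 10 February and 30 November, so daylight saving is in effect and Ardin District is at UTC+14:00.
18:00 UTC + 14h = 08:00 Ardin District (rolling into the next day, 14 February 2019).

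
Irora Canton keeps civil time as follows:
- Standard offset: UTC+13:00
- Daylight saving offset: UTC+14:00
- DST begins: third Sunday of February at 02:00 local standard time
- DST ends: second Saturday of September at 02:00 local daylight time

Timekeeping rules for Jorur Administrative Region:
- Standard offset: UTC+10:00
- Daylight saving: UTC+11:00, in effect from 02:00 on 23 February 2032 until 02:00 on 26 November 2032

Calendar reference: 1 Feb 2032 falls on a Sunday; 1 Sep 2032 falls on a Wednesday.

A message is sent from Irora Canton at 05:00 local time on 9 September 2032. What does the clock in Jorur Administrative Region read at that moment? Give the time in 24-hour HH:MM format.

02:00

1 February 2032 is a Sunday, so the first Sunday is February 1 and the third is February 15.
1 September 2032 is a Wednesday, so the first Saturday is September 4 and the second is September 11.
9 September 2032 falls between 15 February and 11 September, so daylight saving is in effect and Irora Canton is at UTC+14:00.
05:00 Irora Canton − 14h = 15:00 UTC (rolling into the previous day, 8 September 2032).
At the standard offset (UTC+10:00), 15:00 UTC + 10h = 01:00 Jorur Administrative Region standard time (rolling into the next day, 9 September 2032).
Daylight saving runs 23 February – 26 November; the standard-time date in Jorur Administrative Region, 9 September 2032, is inside that window, so Jorur Administrative Region is at UTC+11:00.
15:00 UTC + 11h = 02:00 Jorur Administrative Region (rolling into the next day, 9 September 2032).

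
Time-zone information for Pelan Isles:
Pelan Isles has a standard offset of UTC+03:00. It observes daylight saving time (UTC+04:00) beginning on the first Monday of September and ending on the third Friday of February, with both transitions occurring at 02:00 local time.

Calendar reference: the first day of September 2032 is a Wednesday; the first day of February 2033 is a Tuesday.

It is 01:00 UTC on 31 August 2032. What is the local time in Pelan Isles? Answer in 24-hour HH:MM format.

1 September 2032 is a Wednesday, so the first Monday is September 6.
1 February 2033 is a Tuesday, so the first Friday is February 4 and the third is February 18.
At the standard offset (UTC+03:00), 01:00 UTC + 3h = 04:00 Pelan Isles standard time.
The standard-time date in Pelan Isles, 31 August 2032, is outside the daylight-saving period (6 September 2032 – 18 February 2033), so Pelan Isles is on standard time, UTC+03:00.
01:00 UTC + 3h = 04:00 local.

04:00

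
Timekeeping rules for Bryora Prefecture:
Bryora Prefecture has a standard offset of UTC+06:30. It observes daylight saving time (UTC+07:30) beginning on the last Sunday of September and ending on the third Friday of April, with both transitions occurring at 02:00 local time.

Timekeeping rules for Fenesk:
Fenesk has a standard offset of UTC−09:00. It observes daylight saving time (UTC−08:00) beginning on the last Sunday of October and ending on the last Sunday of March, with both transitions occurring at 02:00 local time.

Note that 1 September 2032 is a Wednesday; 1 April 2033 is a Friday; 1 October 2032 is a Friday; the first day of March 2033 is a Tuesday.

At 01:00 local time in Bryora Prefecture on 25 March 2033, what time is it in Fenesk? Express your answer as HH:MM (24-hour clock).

1 September 2032 is a Wednesday, so Sundays fall on 5, 12, 19, 26; the last is September 26.
1 April 2033 is a Friday, so the first Friday is April 1 and the third is April 15.
25 March 2033 lies within the daylight-saving period (26 September 2032 – 15 April 2033), so Bryora Prefecture is on daylight time, UTC+07:30.
01:00 Bryora Prefecture − 7h30m = 17:30 UTC (rolling into the previous day, 24 March 2033).
1 October 2032 is a Friday, so Sundays fall on 3, 10, 17, 24, 31; the last is October 31.
1 March 2033 is a Tuesday, so Sundays fall on 6, 13, 20, 27; the last is March 27.
At the standard offset (UTC−09:00), 17:30 UTC − 9h = 08:30 Fenesk standard time.
The standard-time date in Fenesk, 24 March 2033, falls between 31 October 2032 and 27 March 2033, so daylight saving is in effect and Fenesk is at UTC−08:00.
17:30 UTC − 8h = 09:30 Fenesk.

09:30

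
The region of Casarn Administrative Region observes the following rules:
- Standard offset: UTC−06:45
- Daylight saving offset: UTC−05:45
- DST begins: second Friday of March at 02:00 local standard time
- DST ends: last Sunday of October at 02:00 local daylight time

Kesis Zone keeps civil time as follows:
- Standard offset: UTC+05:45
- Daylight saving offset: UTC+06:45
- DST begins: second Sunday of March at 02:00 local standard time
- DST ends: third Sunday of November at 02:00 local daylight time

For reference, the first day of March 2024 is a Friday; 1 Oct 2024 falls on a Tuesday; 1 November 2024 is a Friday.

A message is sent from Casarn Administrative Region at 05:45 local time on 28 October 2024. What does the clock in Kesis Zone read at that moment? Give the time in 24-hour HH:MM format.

19:15

1 March 2024 is a Friday, so the first Friday is March 1 and the second is March 8.
1 October 2024 is a Tuesday, so Sundays fall on 6, 13, 20, 27; the last is October 27.
28 October 2024 does not fall between 8 March and 27 October, so daylight saving is not in effect and Casarn Administrative Region is at UTC−06:45.
05:45 Casarn Administrative Region + 6h45m = 12:30 UTC.
1 March 2024 is a Friday, so the first Sunday is March 3 and the second is March 10.
1 November 2024 is a Friday, so the first Sunday is November 3 and the third is November 17.
At the standard offset (UTC+05:45), 12:30 UTC + 5h45m = 18:15 Kesis Zone standard time.
Daylight saving runs 10 March – 17 November; the standard-time date in Kesis Zone, 28 October 2024, is inside that window, so Kesis Zone is at UTC+06:45.
12:30 UTC + 6h45m = 19:15 Kesis Zone.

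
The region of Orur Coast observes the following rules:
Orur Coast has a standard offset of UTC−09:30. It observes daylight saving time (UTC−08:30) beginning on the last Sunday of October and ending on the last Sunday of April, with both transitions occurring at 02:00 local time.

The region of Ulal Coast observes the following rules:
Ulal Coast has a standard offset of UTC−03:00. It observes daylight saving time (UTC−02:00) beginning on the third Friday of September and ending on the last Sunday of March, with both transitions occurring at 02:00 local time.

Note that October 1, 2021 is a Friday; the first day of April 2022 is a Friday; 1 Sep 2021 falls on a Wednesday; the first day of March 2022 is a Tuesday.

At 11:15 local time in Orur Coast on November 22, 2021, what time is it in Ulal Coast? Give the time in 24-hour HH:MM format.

17:45

1 October 2021 is a Friday, so Sundays fall on 3, 10, 17, 24, 31; the last is October 31.
1 April 2022 is a Friday, so Sundays fall on 3, 10, 17, 24; the last is April 24.
Daylight saving runs 31 October 2021 – 24 April 2022; November 22, 2021 is inside that window, so Orur Coast is at UTC−08:30.
11:15 Orur Coast + 8h30m = 19:45 UTC.
1 September 2021 is a Wednesday, so the first Friday is September 3 and the third is September 17.
1 March 2022 is a Tuesday, so Sundays fall on 6, 13, 20, 27; the last is March 27.
At the standard offset (UTC−03:00), 19:45 UTC − 3h = 16:45 Ulal Coast standard time.
The standard-time date in Ulal Coast, November 22, 2021, lies within the daylight-saving period (17 September 2021 – 27 March 2022), so Ulal Coast is on daylight time, UTC−02:00.
19:45 UTC − 2h = 17:45 Ulal Coast.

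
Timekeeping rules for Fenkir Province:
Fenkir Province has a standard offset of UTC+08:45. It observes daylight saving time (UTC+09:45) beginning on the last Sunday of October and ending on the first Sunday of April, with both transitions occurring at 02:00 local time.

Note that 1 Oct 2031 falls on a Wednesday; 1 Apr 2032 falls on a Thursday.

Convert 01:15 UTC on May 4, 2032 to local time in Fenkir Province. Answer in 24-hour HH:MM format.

10:00

1 October 2031 is a Wednesday, so Sundays fall on 5, 12, 19, 26; the last is October 26.
1 April 2032 is a Thursday, so the first Sunday is April 4.
At the standard offset (UTC+08:45), 01:15 UTC + 8h45m = 10:00 Fenkir Province standard time.
The standard-time date in Fenkir Province, May 4, 2032, does not fall between 26 October 2031 and 4 April 2032, so daylight saving is not in effect and Fenkir Province is at UTC+08:45.
01:15 UTC + 8h45m = 10:00 local.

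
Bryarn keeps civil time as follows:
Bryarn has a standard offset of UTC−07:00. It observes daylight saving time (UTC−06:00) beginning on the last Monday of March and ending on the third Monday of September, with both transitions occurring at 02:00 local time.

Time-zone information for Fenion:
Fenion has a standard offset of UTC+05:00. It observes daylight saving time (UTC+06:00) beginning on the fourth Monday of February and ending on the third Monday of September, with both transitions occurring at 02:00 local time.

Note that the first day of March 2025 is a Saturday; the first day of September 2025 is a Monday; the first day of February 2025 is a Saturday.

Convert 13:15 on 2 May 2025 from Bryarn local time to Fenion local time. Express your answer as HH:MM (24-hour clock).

1 March 2025 is a Saturday, so Mondays fall on 3, 10, 17, 24, 31; the last is March 31.
1 September 2025 is a Monday, so the first Monday is September 1 and the third is September 15.
2 May 2025 falls between 31 March and 15 September, so daylight saving is in effect and Bryarn is at UTC−06:00.
13:15 Bryarn + 6h = 19:15 UTC.
1 February 2025 is a Saturday, so the first Monday is February 3 and the fourth is February 24.
1 September 2025 is a Monday, so the first Monday is September 1 and the third is September 15.
At the standard offset (UTC+05:00), 19:15 UTC + 5h = 00:15 Fenion standard time (rolling into the next day, 3 May 2025).
The standard-time date in Fenion, 3 May 2025, lies within the daylight-saving period (24 February – 15 September), so Fenion is on daylight time, UTC+06:00.
19:15 UTC + 6h = 01:15 Fenion (rolling into the next day, 3 May 2025).

01:15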